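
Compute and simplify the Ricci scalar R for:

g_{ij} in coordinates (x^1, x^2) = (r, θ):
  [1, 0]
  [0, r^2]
Non-zero Christoffel symbols (Γ^k_{ij} = Γ^k_{ji}):
Γ^r_{θ θ} = -r
Γ^θ_{r θ} = 1/r
Ricci tensor (R_{ij} = R^k_{ikj}): R_{rr} = 0, R_{rθ} = 0, R_{θθ} = 0
Inverse metric: g^{rr} = 1, g^{θθ} = 1/r^2
R = g^{ij} R_{ij} = (1)(0) + (1/r^2)(0) = 0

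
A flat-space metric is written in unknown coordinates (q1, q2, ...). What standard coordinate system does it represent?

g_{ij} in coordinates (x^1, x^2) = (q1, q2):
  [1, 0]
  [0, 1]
All components are constant and the metric is the identity, i.e. orthonormal rectilinear coordinates.
Cartesian (2D) coordinates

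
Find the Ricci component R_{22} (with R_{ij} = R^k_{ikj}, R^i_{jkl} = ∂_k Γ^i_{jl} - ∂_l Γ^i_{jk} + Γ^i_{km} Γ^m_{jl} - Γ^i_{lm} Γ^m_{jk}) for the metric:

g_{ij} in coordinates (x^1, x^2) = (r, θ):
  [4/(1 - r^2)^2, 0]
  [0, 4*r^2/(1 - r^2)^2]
Non-zero Christoffel symbols (Γ^k_{ij} = Γ^k_{ji}):
Γ^r_{r r} = 2*r/(1 - r^2)
Γ^r_{θ θ} = (r^3 + r)/(r^2 - 1)
Γ^θ_{r θ} = (-r^2 - 1)/(r^3 - r)
R^r_{θ r θ} = ∂_r Γ^r_{θ θ} - ∂_θ Γ^r_{θ r} + Γ^r_{r m} Γ^m_{θ θ} - Γ^r_{θ m} Γ^m_{θ r}
  = ((r^4 - 4*r^2 - 1)/(r^2 - 1)^2) - (0) + (-2*r^2*(r^2 + 1)/(r^2 - 1)^2) - (-(r^2 + 1)^2/(r^2 - 1)^2) = -4*r^2/(r^2 - 1)^2
R^θ_{θ θ θ} = 0 (a repeated index in an antisymmetric pair)
R_{θθ} = R^r_{θ r θ} + R^θ_{θ θ θ} = (-4*r^2/(r^2 - 1)^2) + (0) = -4*r^2/(r^2 - 1)^2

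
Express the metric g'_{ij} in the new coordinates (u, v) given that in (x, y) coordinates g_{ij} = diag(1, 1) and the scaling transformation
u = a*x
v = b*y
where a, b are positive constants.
Invert the transformation: x = u/a, y = v/b
g'_{ij} = (∂x^k/∂x'^i)(∂x^l/∂x'^j) g_{kl}; with g_{kl} = δ_{kl} this is Σ_k (∂x^k/∂x'^i)(∂x^k/∂x'^j).
Jacobian: ∂x/∂u = 1/a, ∂x/∂v = 0, ∂y/∂u = 0, ∂y/∂v = 1/b
g'_{uu} = (1/a)(1/a) + (0)(0) = 1/a^2
g'_{uv} = (1/a)(0) + (0)(1/b) = 0
g'_{vv} = (0)(0) + (1/b)(1/b) = 1/b^2
g'_{ij} = diag(1/a^2, 1/b^2)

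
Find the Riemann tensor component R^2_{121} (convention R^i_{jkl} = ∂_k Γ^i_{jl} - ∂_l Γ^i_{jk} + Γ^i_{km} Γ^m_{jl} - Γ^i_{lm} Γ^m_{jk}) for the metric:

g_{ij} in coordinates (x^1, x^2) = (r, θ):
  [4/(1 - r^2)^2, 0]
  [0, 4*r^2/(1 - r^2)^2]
Non-zero Christoffel symbols (Γ^k_{ij} = Γ^k_{ji}):
Γ^r_{r r} = 2*r/(1 - r^2)
Γ^r_{θ θ} = (r^3 + r)/(r^2 - 1)
Γ^θ_{r θ} = (-r^2 - 1)/(r^3 - r)
R^θ_{r θ r} = ∂_θ Γ^θ_{r r} - ∂_r Γ^θ_{r θ} + Γ^θ_{θ m} Γ^m_{r r} - Γ^θ_{r m} Γ^m_{r θ}
  = (0) - ((r^4 + 4*r^2 - 1)/(r^3 - r)^2) + (2*(r^2 + 1)/(r^2 - 1)^2) - ((r^2 + 1)^2/(r^3 - r)^2) = -4/(r^2 - 1)^2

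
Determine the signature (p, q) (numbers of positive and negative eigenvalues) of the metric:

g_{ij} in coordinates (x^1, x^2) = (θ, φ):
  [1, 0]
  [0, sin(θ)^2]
The metric is diagonal, so its eigenvalues are the diagonal entries: 1, sin(θ)^2 (at a generic point, where coordinate-dependent entries are positive).
2 positive, 0 negative.
(2, 0) - Riemannian (positive definite)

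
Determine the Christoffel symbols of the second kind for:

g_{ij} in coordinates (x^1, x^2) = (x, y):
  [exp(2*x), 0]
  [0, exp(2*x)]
Using Γ^k_{ij} = (1/2) g^{km} (∂_i g_{mj} + ∂_j g_{mi} - ∂_m g_{ij}); the metric is diagonal, so only the m = k term contributes.
Non-zero symbols (using the symmetry Γ^k_{ij} = Γ^k_{ji}):
Γ^x_{x x} = (1/2) g^{xx} (∂_x g_{xx} + ∂_x g_{xx} - ∂_x g_{xx}) = (1/2)(exp(-2*x))((2*exp(2*x)) + (2*exp(2*x)) - (2*exp(2*x))) = 1
Γ^x_{y y} = (1/2) g^{xx} (∂_y g_{xy} + ∂_y g_{xy} - ∂_x g_{yy}) = (1/2)(exp(-2*x))((0) + (0) - (2*exp(2*x))) = -1
Γ^y_{x y} = (1/2) g^{yy} (∂_x g_{yy} + ∂_y g_{yx} - ∂_y g_{xy}) = (1/2)(exp(-2*x))((2*exp(2*x)) + (0) - (0)) = 1
All other Christoffel symbols are zero.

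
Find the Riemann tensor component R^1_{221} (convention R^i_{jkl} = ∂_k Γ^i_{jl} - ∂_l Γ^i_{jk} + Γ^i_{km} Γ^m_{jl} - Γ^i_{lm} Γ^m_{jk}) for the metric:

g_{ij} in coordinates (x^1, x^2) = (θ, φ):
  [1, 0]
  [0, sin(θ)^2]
Non-zero Christoffel symbols (Γ^k_{ij} = Γ^k_{ji}):
Γ^θ_{φ φ} = -sin(2*θ)/2
Γ^φ_{θ φ} = 1/tan(θ)
R^θ_{φ φ θ} = ∂_φ Γ^θ_{φ θ} - ∂_θ Γ^θ_{φ φ} + Γ^θ_{φ m} Γ^m_{φ θ} - Γ^θ_{θ m} Γ^m_{φ φ}
  = (0) - (-cos(2*θ)) + (-cos(θ)^2) - (0) = -sin(θ)^2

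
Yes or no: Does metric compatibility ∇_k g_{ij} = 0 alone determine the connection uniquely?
One also needs vanishing torsion; metric compatibility plus torsion-freeness singles out the Levi-Civita connection.
No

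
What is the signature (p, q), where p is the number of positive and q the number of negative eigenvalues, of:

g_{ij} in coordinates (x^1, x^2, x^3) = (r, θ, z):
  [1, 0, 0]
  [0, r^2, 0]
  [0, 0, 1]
The metric is diagonal, so its eigenvalues are the diagonal entries: 1, r^2, 1 (at a generic point, where coordinate-dependent entries are positive).
3 positive, 0 negative.
(3, 0) - Riemannian (positive definite)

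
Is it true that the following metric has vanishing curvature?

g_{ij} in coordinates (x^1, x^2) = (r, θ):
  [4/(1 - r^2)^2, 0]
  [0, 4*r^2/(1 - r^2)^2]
Non-zero Christoffel symbols:
Γ^r_{r r} = 2*r/(1 - r^2)
Γ^r_{θ θ} = (r^3 + r)/(r^2 - 1)
Γ^θ_{r θ} = (-r^2 - 1)/(r^3 - r)
Ricci tensor: R_{rr} = -4/(r^2 - 1)^2, R_{rθ} = 0, R_{θθ} = -4*r^2/(r^2 - 1)^2
The Ricci tensor is non-zero, so the Riemann tensor is non-zero: not flat.
No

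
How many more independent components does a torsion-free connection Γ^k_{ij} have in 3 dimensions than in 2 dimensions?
Independent components in n dimensions: n × n(n+1)/2 = n^2(n+1)/2.
3D: 3 × 6 = 18
2D: 2 × 3 = 6
Difference = 18 - 6 = 12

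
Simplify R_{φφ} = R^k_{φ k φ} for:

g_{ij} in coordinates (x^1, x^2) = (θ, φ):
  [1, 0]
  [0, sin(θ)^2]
Non-zero Christoffel symbols (Γ^k_{ij} = Γ^k_{ji}):
Γ^θ_{φ φ} = -sin(2*θ)/2
Γ^φ_{θ φ} = 1/tan(θ)
R^θ_{φ θ φ} = ∂_θ Γ^θ_{φ φ} - ∂_φ Γ^θ_{φ θ} + Γ^θ_{θ m} Γ^m_{φ φ} - Γ^θ_{φ m} Γ^m_{φ θ}
  = (-cos(2*θ)) - (0) + (0) - (-cos(θ)^2) = sin(θ)^2
R^φ_{φ φ φ} = 0 (a repeated index in an antisymmetric pair)
R_{φφ} = R^θ_{φ θ φ} + R^φ_{φ φ φ} = (sin(θ)^2) + (0) = sin(θ)^2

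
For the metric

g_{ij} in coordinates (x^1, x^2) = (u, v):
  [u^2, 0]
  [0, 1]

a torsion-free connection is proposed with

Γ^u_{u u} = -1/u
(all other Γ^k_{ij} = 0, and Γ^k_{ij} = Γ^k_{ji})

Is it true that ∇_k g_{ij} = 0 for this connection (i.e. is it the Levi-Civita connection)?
Using ∇_k g_{ij} = ∂_k g_{ij} - Γ^m_{ki} g_{mj} - Γ^m_{kj} g_{im}:
∇_u g_{uu} = (2*u) - (-u) - (-u) = 4*u ≠ 0
So the connection is not metric compatible (it is not the Levi-Civita connection).
No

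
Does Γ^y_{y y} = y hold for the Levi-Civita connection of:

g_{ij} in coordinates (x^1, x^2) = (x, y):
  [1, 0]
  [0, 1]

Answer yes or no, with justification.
Γ^y_{y y} = (1/2) g^{yy} (∂_y g_{yy} + ∂_y g_{yy} - ∂_y g_{yy}) = (1/2)(1)((0) + (0) - (0)) = 0
This differs from the proposed value y.
No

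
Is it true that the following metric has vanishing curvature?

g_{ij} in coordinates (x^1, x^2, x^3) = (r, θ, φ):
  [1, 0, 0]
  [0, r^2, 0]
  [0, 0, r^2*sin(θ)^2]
Non-zero Christoffel symbols:
Γ^r_{θ θ} = -r
Γ^r_{φ φ} = -r*sin(θ)^2
Γ^θ_{r θ} = 1/r
Γ^θ_{φ φ} = -sin(2*θ)/2
Γ^φ_{r φ} = 1/r
Γ^φ_{θ φ} = 1/tan(θ)
Ricci tensor: R_{rr} = 0, R_{rθ} = 0, R_{rφ} = 0, R_{θθ} = 0, R_{θφ} = 0, R_{φφ} = 0
All R_{ij} vanish; in 3 dimensions the Riemann tensor is fully determined by the Ricci tensor, so R^i_{jkl} = 0: the metric is flat (curvilinear coordinates on flat space).
Yes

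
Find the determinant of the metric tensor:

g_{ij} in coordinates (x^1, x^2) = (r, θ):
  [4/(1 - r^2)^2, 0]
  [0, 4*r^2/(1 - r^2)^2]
For a 2×2 metric: det(g) = g_{11}·g_{22} - g_{12}·g_{21}
= (4/(1 - r^2)^2)·(4*r^2/(1 - r^2)^2) - (0)·(0)
= 16*r^2/(1 - r^2)^4 - 0
det(g) = 16*r^2/(1 - r^2)^4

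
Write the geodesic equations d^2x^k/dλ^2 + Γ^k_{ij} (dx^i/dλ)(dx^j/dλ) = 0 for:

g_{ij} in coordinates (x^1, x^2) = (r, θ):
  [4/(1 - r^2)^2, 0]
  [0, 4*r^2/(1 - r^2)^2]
Geodesic equation: d^2x^k/dλ^2 + Γ^k_{ij} (dx^i/dλ)(dx^j/dλ) = 0.
Non-zero Christoffel symbols:
Γ^r_{r r} = 2*r/(1 - r^2)
Γ^r_{θ θ} = (r^3 + r)/(r^2 - 1)
Γ^θ_{r θ} = (-r^2 - 1)/(r^3 - r)
Substituting (the symmetric pair Γ^k_{ij}, Γ^k_{ji} combines into a factor 2):
d^2r/dλ^2 + (2*r/(1 - r^2)) (dr/dλ)^2 + ((r^3 + r)/(r^2 - 1)) (dθ/dλ)^2 = 0
d^2θ/dλ^2 + ((-2*r^2 - 2)/(r^3 - r)) (dr/dλ)(dθ/dλ) = 0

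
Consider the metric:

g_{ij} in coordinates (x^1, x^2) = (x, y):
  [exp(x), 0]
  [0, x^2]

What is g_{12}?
With x^1 = x, x^2 = y, g_{12} = g_{xy} is the row-1, column-2 entry of the matrix.
g_{12} = 0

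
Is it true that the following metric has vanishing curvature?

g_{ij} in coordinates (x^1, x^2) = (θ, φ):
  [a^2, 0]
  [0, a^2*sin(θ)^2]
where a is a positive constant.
Non-zero Christoffel symbols:
Γ^θ_{φ φ} = -sin(2*θ)/2
Γ^φ_{θ φ} = 1/tan(θ)
Ricci tensor: R_{θθ} = 1, R_{θφ} = 0, R_{φφ} = sin(θ)^2
The Ricci tensor is non-zero, so the Riemann tensor is non-zero: not flat.
No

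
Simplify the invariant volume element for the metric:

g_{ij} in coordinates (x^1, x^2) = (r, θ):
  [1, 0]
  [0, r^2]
det(g) = r^2
√|det(g)| = r
Volume element: dV = r dr dθ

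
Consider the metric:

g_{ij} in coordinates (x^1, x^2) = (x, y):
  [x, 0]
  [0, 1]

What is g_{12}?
With x^1 = x, x^2 = y, g_{12} = g_{xy} is the row-1, column-2 entry of the matrix.
g_{12} = 0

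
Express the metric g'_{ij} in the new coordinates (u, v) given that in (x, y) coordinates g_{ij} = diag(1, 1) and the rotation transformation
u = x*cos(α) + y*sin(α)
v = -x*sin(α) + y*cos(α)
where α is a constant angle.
Invert the transformation: x = u*cos(α) - v*sin(α), y = u*sin(α) + v*cos(α)
g'_{ij} = (∂x^k/∂x'^i)(∂x^l/∂x'^j) g_{kl}; with g_{kl} = δ_{kl} this is Σ_k (∂x^k/∂x'^i)(∂x^k/∂x'^j).
Jacobian: ∂x/∂u = cos(α), ∂x/∂v = -sin(α), ∂y/∂u = sin(α), ∂y/∂v = cos(α)
g'_{uu} = (cos(α))(cos(α)) + (sin(α))(sin(α)) = 1
g'_{uv} = (cos(α))(-sin(α)) + (sin(α))(cos(α)) = 0
g'_{vv} = (-sin(α))(-sin(α)) + (cos(α))(cos(α)) = 1
g'_{ij} = diag(1, 1)
The Euclidean metric is invariant under rotations.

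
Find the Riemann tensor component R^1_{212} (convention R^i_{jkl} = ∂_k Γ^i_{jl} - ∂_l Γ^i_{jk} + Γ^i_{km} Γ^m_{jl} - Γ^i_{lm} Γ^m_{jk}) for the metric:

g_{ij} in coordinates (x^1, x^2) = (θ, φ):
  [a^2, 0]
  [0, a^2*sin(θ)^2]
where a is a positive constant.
Non-zero Christoffel symbols (Γ^k_{ij} = Γ^k_{ji}):
Γ^θ_{φ φ} = -sin(2*θ)/2
Γ^φ_{θ φ} = 1/tan(θ)
R^θ_{φ θ φ} = ∂_θ Γ^θ_{φ φ} - ∂_φ Γ^θ_{φ θ} + Γ^θ_{θ m} Γ^m_{φ φ} - Γ^θ_{φ m} Γ^m_{φ θ}
  = (-cos(2*θ)) - (0) + (0) - (-cos(θ)^2) = sin(θ)^2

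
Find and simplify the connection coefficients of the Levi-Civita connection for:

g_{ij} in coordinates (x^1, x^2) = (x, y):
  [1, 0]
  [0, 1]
Using Γ^k_{ij} = (1/2) g^{km} (∂_i g_{mj} + ∂_j g_{mi} - ∂_m g_{ij}); the metric is diagonal, so only the m = k term contributes.
Every metric component is constant, so all ∂_m g_{ij} = 0 and every Christoffel symbol vanishes.
All Christoffel symbols are zero.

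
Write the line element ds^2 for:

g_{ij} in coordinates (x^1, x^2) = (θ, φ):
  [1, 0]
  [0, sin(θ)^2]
ds^2 = g_{ij} dx^i dx^j; only the non-zero components contribute.
ds^2 = dθ^2 + sin(θ)^2 dφ^2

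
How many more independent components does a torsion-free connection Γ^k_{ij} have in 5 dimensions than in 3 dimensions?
Independent components in n dimensions: n × n(n+1)/2 = n^2(n+1)/2.
5D: 5 × 15 = 75
3D: 3 × 6 = 18
Difference = 75 - 18 = 57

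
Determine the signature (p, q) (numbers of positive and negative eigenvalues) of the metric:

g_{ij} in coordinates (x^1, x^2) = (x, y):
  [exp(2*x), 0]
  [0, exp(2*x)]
The metric is diagonal, so its eigenvalues are the diagonal entries: exp(2*x), exp(2*x) (at a generic point, where coordinate-dependent entries are positive).
2 positive, 0 negative.
(2, 0) - Riemannian (positive definite)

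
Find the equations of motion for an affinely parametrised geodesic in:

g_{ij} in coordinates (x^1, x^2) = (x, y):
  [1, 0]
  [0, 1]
Geodesic equation: d^2x^k/dλ^2 + Γ^k_{ij} (dx^i/dλ)(dx^j/dλ) = 0.
All Christoffel symbols vanish, so the geodesics are straight lines:
d^2x/dλ^2 = 0
d^2y/dλ^2 = 0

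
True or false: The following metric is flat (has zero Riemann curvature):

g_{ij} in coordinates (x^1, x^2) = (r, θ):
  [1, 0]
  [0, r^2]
Non-zero Christoffel symbols:
Γ^r_{θ θ} = -r
Γ^θ_{r θ} = 1/r
Ricci tensor: R_{rr} = 0, R_{rθ} = 0, R_{θθ} = 0
All R_{ij} vanish; in 2 dimensions the Riemann tensor is fully determined by the Ricci tensor, so R^i_{jkl} = 0: the metric is flat (curvilinear coordinates on flat space).
True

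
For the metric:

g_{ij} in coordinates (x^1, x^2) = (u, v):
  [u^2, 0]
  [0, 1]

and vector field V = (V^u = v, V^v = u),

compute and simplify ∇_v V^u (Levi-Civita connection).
Non-zero Christoffel symbols:
Γ^u_{u u} = 1/u
∇_v V^u = ∂_v V^u + Γ^u_{v j} V^j
  = (1) + (0)(v) + (0)(u)
  = 1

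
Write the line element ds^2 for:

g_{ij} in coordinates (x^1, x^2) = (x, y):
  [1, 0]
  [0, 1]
ds^2 = g_{ij} dx^i dx^j; only the non-zero components contribute.
ds^2 = dx^2 + dy^2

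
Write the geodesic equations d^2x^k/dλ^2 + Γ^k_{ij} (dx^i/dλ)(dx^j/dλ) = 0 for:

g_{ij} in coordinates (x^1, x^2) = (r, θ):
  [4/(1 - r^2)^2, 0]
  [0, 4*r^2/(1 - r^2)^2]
Geodesic equation: d^2x^k/dλ^2 + Γ^k_{ij} (dx^i/dλ)(dx^j/dλ) = 0.
Non-zero Christoffel symbols:
Γ^r_{r r} = 2*r/(1 - r^2)
Γ^r_{θ θ} = (r^3 + r)/(r^2 - 1)
Γ^θ_{r θ} = (-r^2 - 1)/(r^3 - r)
Substituting (the symmetric pair Γ^k_{ij}, Γ^k_{ji} combines into a factor 2):
d^2r/dλ^2 + (2*r/(1 - r^2)) (dr/dλ)^2 + ((r^3 + r)/(r^2 - 1)) (dθ/dλ)^2 = 0
d^2θ/dλ^2 + ((-2*r^2 - 2)/(r^3 - r)) (dr/dλ)(dθ/dλ) = 0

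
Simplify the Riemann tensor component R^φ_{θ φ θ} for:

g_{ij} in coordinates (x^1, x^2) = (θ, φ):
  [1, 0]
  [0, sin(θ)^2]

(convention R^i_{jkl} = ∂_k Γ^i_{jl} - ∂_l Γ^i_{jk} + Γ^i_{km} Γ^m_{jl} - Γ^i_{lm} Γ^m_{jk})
Non-zero Christoffel symbols (Γ^k_{ij} = Γ^k_{ji}):
Γ^θ_{φ φ} = -sin(2*θ)/2
Γ^φ_{θ φ} = 1/tan(θ)
R^φ_{θ φ θ} = ∂_φ Γ^φ_{θ θ} - ∂_θ Γ^φ_{θ φ} + Γ^φ_{φ m} Γ^m_{θ θ} - Γ^φ_{θ m} Γ^m_{θ φ}
  = (0) - (-1/sin(θ)^2) + (0) - (1/tan(θ)^2) = 1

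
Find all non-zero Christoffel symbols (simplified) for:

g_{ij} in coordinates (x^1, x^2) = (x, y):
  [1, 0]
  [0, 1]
Using Γ^k_{ij} = (1/2) g^{km} (∂_i g_{mj} + ∂_j g_{mi} - ∂_m g_{ij}); the metric is diagonal, so only the m = k term contributes.
Every metric component is constant, so all ∂_m g_{ij} = 0 and every Christoffel symbol vanishes.
All Christoffel symbols are zero.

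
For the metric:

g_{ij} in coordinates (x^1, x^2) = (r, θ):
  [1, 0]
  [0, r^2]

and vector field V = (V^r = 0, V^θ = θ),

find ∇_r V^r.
Non-zero Christoffel symbols:
Γ^r_{θ θ} = -r
Γ^θ_{r θ} = 1/r
∇_r V^r = ∂_r V^r + Γ^r_{r j} V^j
  = (0) + (0)(0) + (0)(θ)
  = 0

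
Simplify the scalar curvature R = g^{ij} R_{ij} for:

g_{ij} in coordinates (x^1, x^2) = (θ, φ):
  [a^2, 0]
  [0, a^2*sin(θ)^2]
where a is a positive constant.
Non-zero Christoffel symbols (Γ^k_{ij} = Γ^k_{ji}):
Γ^θ_{φ φ} = -sin(2*θ)/2
Γ^φ_{θ φ} = 1/tan(θ)
Ricci tensor (R_{ij} = R^k_{ikj}): R_{θθ} = 1, R_{θφ} = 0, R_{φφ} = sin(θ)^2
Inverse metric: g^{θθ} = 1/a^2, g^{φφ} = 1/(a^2*sin(θ)^2)
R = g^{ij} R_{ij} = (1/a^2)(1) + (1/(a^2*sin(θ)^2))(sin(θ)^2) = 2/a^2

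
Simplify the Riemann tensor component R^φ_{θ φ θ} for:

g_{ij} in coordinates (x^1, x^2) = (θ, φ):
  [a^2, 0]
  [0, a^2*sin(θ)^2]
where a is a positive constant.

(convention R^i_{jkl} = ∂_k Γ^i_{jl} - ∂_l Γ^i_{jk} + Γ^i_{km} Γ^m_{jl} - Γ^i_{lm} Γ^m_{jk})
Non-zero Christoffel symbols (Γ^k_{ij} = Γ^k_{ji}):
Γ^θ_{φ φ} = -sin(2*θ)/2
Γ^φ_{θ φ} = 1/tan(θ)
R^φ_{θ φ θ} = ∂_φ Γ^φ_{θ θ} - ∂_θ Γ^φ_{θ φ} + Γ^φ_{φ m} Γ^m_{θ θ} - Γ^φ_{θ m} Γ^m_{θ φ}
  = (0) - (-1/sin(θ)^2) + (0) - (1/tan(θ)^2) = 1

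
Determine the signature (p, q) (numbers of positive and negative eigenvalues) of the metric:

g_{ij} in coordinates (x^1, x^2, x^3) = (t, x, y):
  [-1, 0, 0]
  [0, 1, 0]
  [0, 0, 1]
The metric is diagonal, so its eigenvalues are the diagonal entries: -1, 1, 1 (at a generic point, where coordinate-dependent entries are positive).
2 positive, 1 negative.
(2, 1) - Lorentzian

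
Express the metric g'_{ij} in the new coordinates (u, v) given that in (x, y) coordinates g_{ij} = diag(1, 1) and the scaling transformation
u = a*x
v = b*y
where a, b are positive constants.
Invert the transformation: x = u/a, y = v/b
g'_{ij} = (∂x^k/∂x'^i)(∂x^l/∂x'^j) g_{kl}; with g_{kl} = δ_{kl} this is Σ_k (∂x^k/∂x'^i)(∂x^k/∂x'^j).
Jacobian: ∂x/∂u = 1/a, ∂x/∂v = 0, ∂y/∂u = 0, ∂y/∂v = 1/b
g'_{uu} = (1/a)(1/a) + (0)(0) = 1/a^2
g'_{uv} = (1/a)(0) + (0)(1/b) = 0
g'_{vv} = (0)(0) + (1/b)(1/b) = 1/b^2
g'_{ij} = diag(1/a^2, 1/b^2)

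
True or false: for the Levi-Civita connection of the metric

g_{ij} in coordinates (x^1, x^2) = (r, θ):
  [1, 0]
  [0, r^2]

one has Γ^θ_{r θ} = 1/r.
Γ^θ_{r θ} = (1/2) g^{θθ} (∂_r g_{θθ} + ∂_θ g_{θr} - ∂_θ g_{rθ}) = (1/2)(1/r^2)((2*r) + (0) - (0)) = 1/r
This equals the proposed value 1/r.
True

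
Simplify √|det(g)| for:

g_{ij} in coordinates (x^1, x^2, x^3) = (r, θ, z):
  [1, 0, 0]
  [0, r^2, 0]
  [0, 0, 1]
det(g) = r^2
√|det(g)| = r
Volume element: dV = r dr dθ dz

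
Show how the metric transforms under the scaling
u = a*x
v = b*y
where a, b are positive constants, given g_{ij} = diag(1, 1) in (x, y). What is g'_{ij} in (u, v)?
Invert the transformation: x = u/a, y = v/b
g'_{ij} = (∂x^k/∂x'^i)(∂x^l/∂x'^j) g_{kl}; with g_{kl} = δ_{kl} this is Σ_k (∂x^k/∂x'^i)(∂x^k/∂x'^j).
Jacobian: ∂x/∂u = 1/a, ∂x/∂v = 0, ∂y/∂u = 0, ∂y/∂v = 1/b
g'_{uu} = (1/a)(1/a) + (0)(0) = 1/a^2
g'_{uv} = (1/a)(0) + (0)(1/b) = 0
g'_{vv} = (0)(0) + (1/b)(1/b) = 1/b^2
g'_{ij} = diag(1/a^2, 1/b^2)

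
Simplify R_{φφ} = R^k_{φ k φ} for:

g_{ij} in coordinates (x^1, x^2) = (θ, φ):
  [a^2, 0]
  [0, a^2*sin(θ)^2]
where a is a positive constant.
Non-zero Christoffel symbols (Γ^k_{ij} = Γ^k_{ji}):
Γ^θ_{φ φ} = -sin(2*θ)/2
Γ^φ_{θ φ} = 1/tan(θ)
R^θ_{φ θ φ} = ∂_θ Γ^θ_{φ φ} - ∂_φ Γ^θ_{φ θ} + Γ^θ_{θ m} Γ^m_{φ φ} - Γ^θ_{φ m} Γ^m_{φ θ}
  = (-cos(2*θ)) - (0) + (0) - (-cos(θ)^2) = sin(θ)^2
R^φ_{φ φ φ} = 0 (a repeated index in an antisymmetric pair)
R_{φφ} = R^θ_{φ θ φ} + R^φ_{φ φ φ} = (sin(θ)^2) + (0) = sin(θ)^2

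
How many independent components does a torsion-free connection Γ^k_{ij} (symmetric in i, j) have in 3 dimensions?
Γ^k_{ij} has n choices for the upper index and n(n+1)/2 independent symmetric lower index pairs.
Total = 3 × 3×4/2 = 3 × 6 = 18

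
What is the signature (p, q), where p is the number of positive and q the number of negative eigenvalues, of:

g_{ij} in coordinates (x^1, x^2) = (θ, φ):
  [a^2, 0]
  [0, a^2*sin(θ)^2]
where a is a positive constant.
The metric is diagonal, so its eigenvalues are the diagonal entries: a^2, a^2*sin(θ)^2 (at a generic point, where coordinate-dependent entries are positive).
2 positive, 0 negative.
(2, 0) - Riemannian (positive definite)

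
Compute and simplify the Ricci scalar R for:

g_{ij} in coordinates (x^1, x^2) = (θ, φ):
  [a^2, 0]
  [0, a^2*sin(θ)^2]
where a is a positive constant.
Non-zero Christoffel symbols (Γ^k_{ij} = Γ^k_{ji}):
Γ^θ_{φ φ} = -sin(2*θ)/2
Γ^φ_{θ φ} = 1/tan(θ)
Ricci tensor (R_{ij} = R^k_{ikj}): R_{θθ} = 1, R_{θφ} = 0, R_{φφ} = sin(θ)^2
Inverse metric: g^{θθ} = 1/a^2, g^{φφ} = 1/(a^2*sin(θ)^2)
R = g^{ij} R_{ij} = (1/a^2)(1) + (1/(a^2*sin(θ)^2))(sin(θ)^2) = 2/a^2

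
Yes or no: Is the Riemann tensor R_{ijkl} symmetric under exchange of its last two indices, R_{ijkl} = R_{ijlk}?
It is antisymmetric in the last pair: R_{ijkl} = -R_{ijlk}.
No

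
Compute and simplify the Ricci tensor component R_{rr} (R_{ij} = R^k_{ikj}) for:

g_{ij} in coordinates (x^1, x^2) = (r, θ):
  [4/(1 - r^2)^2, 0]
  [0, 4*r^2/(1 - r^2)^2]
Non-zero Christoffel symbols (Γ^k_{ij} = Γ^k_{ji}):
Γ^r_{r r} = 2*r/(1 - r^2)
Γ^r_{θ θ} = (r^3 + r)/(r^2 - 1)
Γ^θ_{r θ} = (-r^2 - 1)/(r^3 - r)
R^r_{r r r} = 0 (a repeated index in an antisymmetric pair)
R^θ_{r θ r} = ∂_θ Γ^θ_{r r} - ∂_r Γ^θ_{r θ} + Γ^θ_{θ m} Γ^m_{r r} - Γ^θ_{r m} Γ^m_{r θ}
  = (0) - ((r^4 + 4*r^2 - 1)/(r^3 - r)^2) + (2*(r^2 + 1)/(r^2 - 1)^2) - ((r^2 + 1)^2/(r^3 - r)^2) = -4/(r^2 - 1)^2
R_{rr} = R^r_{r r r} + R^θ_{r θ r} = (0) + (-4/(r^2 - 1)^2) = -4/(r^2 - 1)^2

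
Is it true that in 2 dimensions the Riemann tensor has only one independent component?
The number of independent components is n^2(n^2-1)/12 = 4·3/12 = 1 for n = 2 (e.g. R_{1212}).
Yes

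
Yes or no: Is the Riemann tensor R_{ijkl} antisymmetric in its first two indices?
R_{ijkl} = -R_{jikl} (follows from metric compatibility).
Yes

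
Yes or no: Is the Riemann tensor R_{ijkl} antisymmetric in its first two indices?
R_{ijkl} = -R_{jikl} (follows from metric compatibility).
Yes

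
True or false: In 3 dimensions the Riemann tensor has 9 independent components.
n^2(n^2-1)/12 = 9·8/12 = 6 independent components for n = 3.
False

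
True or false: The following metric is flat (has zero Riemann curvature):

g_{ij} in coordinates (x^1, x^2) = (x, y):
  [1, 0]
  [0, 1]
All metric components are constant, so every Christoffel symbol vanishes and R^i_{jkl} = 0.
True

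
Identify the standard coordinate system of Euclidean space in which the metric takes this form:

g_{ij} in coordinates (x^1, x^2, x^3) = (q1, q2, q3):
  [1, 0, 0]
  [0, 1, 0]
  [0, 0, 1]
All components are constant and the metric is the identity, i.e. orthonormal rectilinear coordinates.
Cartesian (3D) coordinates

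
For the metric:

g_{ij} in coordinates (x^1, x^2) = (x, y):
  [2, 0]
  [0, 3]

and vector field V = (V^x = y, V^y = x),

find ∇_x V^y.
All Christoffel symbols are zero.
∇_x V^y = ∂_x V^y + Γ^y_{x j} V^j
  = (1) + (0)(y) + (0)(x)
  = 1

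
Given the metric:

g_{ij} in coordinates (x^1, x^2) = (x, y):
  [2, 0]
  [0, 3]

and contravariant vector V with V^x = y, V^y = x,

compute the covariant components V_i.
V_i = g_{ij} V^j:
V_x = (2)(y) + (0)(x) = 2*y
V_y = (0)(y) + (3)(x) = 3*x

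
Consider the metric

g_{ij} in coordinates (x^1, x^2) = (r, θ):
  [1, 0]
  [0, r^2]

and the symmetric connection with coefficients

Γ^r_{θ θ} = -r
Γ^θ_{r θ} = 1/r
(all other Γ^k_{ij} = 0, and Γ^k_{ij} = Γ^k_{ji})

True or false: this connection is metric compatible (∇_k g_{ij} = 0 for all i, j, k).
Using ∇_k g_{ij} = ∂_k g_{ij} - Γ^m_{ki} g_{mj} - Γ^m_{kj} g_{im}:
e.g. ∇_r g_{θθ} = (2*r) - (r) - (r) = 0
Every component ∇_k g_{ij} vanishes: the connection is metric compatible.
True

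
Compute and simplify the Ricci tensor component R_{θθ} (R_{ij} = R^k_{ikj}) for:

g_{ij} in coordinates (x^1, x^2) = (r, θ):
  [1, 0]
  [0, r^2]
Non-zero Christoffel symbols (Γ^k_{ij} = Γ^k_{ji}):
Γ^r_{θ θ} = -r
Γ^θ_{r θ} = 1/r
R^r_{θ r θ} = ∂_r Γ^r_{θ θ} - ∂_θ Γ^r_{θ r} + Γ^r_{r m} Γ^m_{θ θ} - Γ^r_{θ m} Γ^m_{θ r}
  = (-1) - (0) + (0) - (-1) = 0
R^θ_{θ θ θ} = 0 (a repeated index in an antisymmetric pair)
R_{θθ} = R^r_{θ r θ} + R^θ_{θ θ θ} = (0) + (0) = 0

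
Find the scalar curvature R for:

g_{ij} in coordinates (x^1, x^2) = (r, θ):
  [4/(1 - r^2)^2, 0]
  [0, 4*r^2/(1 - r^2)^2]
Non-zero Christoffel symbols (Γ^k_{ij} = Γ^k_{ji}):
Γ^r_{r r} = 2*r/(1 - r^2)
Γ^r_{θ θ} = (r^3 + r)/(r^2 - 1)
Γ^θ_{r θ} = (-r^2 - 1)/(r^3 - r)
Ricci tensor (R_{ij} = R^k_{ikj}): R_{rr} = -4/(r^2 - 1)^2, R_{rθ} = 0, R_{θθ} = -4*r^2/(r^2 - 1)^2
Inverse metric: g^{rr} = (1 - r^2)^2/4, g^{θθ} = (1 - r^2)^2/(4*r^2)
R = g^{ij} R_{ij} = ((1 - r^2)^2/4)(-4/(r^2 - 1)^2) + ((1 - r^2)^2/(4*r^2))(-4*r^2/(r^2 - 1)^2) = -2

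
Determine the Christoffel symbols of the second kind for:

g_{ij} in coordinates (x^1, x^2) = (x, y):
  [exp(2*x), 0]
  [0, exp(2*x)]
Using Γ^k_{ij} = (1/2) g^{km} (∂_i g_{mj} + ∂_j g_{mi} - ∂_m g_{ij}); the metric is diagonal, so only the m = k term contributes.
Non-zero symbols (using the symmetry Γ^k_{ij} = Γ^k_{ji}):
Γ^x_{x x} = (1/2) g^{xx} (∂_x g_{xx} + ∂_x g_{xx} - ∂_x g_{xx}) = (1/2)(exp(-2*x))((2*exp(2*x)) + (2*exp(2*x)) - (2*exp(2*x))) = 1
Γ^x_{y y} = (1/2) g^{xx} (∂_y g_{xy} + ∂_y g_{xy} - ∂_x g_{yy}) = (1/2)(exp(-2*x))((0) + (0) - (2*exp(2*x))) = -1
Γ^y_{x y} = (1/2) g^{yy} (∂_x g_{yy} + ∂_y g_{yx} - ∂_y g_{xy}) = (1/2)(exp(-2*x))((2*exp(2*x)) + (0) - (0)) = 1
All other Christoffel symbols are zero.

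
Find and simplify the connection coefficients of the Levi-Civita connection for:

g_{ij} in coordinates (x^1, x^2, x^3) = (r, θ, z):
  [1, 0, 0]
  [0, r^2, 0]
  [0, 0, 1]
Using Γ^k_{ij} = (1/2) g^{km} (∂_i g_{mj} + ∂_j g_{mi} - ∂_m g_{ij}); the metric is diagonal, so only the m = k term contributes.
Non-zero symbols (using the symmetry Γ^k_{ij} = Γ^k_{ji}):
Γ^r_{θ θ} = (1/2) g^{rr} (∂_θ g_{rθ} + ∂_θ g_{rθ} - ∂_r g_{θθ}) = (1/2)(1)((0) + (0) - (2*r)) = -r
Γ^θ_{r θ} = (1/2) g^{θθ} (∂_r g_{θθ} + ∂_θ g_{θr} - ∂_θ g_{rθ}) = (1/2)(1/r^2)((2*r) + (0) - (0)) = 1/r
All other Christoffel symbols are zero.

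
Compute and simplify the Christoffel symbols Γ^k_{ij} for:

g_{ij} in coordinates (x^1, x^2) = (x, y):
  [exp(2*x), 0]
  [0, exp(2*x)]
Using Γ^k_{ij} = (1/2) g^{km} (∂_i g_{mj} + ∂_j g_{mi} - ∂_m g_{ij}); the metric is diagonal, so only the m = k term contributes.
Non-zero symbols (using the symmetry Γ^k_{ij} = Γ^k_{ji}):
Γ^x_{x x} = (1/2) g^{xx} (∂_x g_{xx} + ∂_x g_{xx} - ∂_x g_{xx}) = (1/2)(exp(-2*x))((2*exp(2*x)) + (2*exp(2*x)) - (2*exp(2*x))) = 1
Γ^x_{y y} = (1/2) g^{xx} (∂_y g_{xy} + ∂_y g_{xy} - ∂_x g_{yy}) = (1/2)(exp(-2*x))((0) + (0) - (2*exp(2*x))) = -1
Γ^y_{x y} = (1/2) g^{yy} (∂_x g_{yy} + ∂_y g_{yx} - ∂_y g_{xy}) = (1/2)(exp(-2*x))((2*exp(2*x)) + (0) - (0)) = 1
All other Christoffel symbols are zero.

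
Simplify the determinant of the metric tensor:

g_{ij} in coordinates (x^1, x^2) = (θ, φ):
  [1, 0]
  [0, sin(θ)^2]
For a 2×2 metric: det(g) = g_{11}·g_{22} - g_{12}·g_{21}
= (1)·(sin(θ)^2) - (0)·(0)
= sin(θ)^2 - 0
det(g) = sin(θ)^2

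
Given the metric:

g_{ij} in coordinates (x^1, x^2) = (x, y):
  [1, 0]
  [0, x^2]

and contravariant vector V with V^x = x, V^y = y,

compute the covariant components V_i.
V_i = g_{ij} V^j:
V_x = (1)(x) + (0)(y) = x
V_y = (0)(x) + (x^2)(y) = x^2*y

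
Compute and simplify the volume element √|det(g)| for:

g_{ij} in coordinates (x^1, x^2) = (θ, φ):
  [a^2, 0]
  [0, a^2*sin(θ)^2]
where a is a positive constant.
det(g) = a^4*sin(θ)^2
√|det(g)| = a^2*sin(θ) (taking 0 < θ < π so that |sin(θ)| = sin(θ))
Volume element: dV = a^2*sin(θ) dθ dφ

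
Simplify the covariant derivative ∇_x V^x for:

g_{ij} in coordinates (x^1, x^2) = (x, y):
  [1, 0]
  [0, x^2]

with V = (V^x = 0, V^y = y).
Non-zero Christoffel symbols:
Γ^x_{y y} = -x
Γ^y_{x y} = 1/x
∇_x V^x = ∂_x V^x + Γ^x_{x j} V^j
  = (0) + (0)(0) + (0)(y)
  = 0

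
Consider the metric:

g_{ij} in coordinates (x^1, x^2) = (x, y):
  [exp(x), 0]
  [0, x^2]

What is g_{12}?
With x^1 = x, x^2 = y, g_{12} = g_{xy} is the row-1, column-2 entry of the matrix.
g_{12} = 0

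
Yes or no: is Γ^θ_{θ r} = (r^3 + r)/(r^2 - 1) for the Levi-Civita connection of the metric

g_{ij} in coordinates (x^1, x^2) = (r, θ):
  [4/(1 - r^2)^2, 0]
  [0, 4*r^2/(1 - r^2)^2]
Γ^θ_{θ r} = (1/2) g^{θθ} (∂_θ g_{θr} + ∂_r g_{θθ} - ∂_θ g_{θr}) = (1/2)((1 - r^2)^2/(4*r^2))((0) + (-8*(r^3 + r)/(r^2 - 1)^3) - (0)) = (-r^2 - 1)/(r^3 - r)
This differs from the proposed value (r^3 + r)/(r^2 - 1).
No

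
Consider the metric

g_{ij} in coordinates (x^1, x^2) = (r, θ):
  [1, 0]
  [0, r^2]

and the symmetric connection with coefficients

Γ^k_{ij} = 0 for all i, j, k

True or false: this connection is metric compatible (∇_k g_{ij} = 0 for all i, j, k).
Using ∇_k g_{ij} = ∂_k g_{ij} - Γ^m_{ki} g_{mj} - Γ^m_{kj} g_{im}:
∇_r g_{θθ} = (2*r) - (0) - (0) = 2*r ≠ 0
So the connection is not metric compatible (it is not the Levi-Civita connection).
False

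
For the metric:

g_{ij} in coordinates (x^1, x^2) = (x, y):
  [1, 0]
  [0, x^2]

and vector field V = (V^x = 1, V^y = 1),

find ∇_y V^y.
Non-zero Christoffel symbols:
Γ^x_{y y} = -x
Γ^y_{x y} = 1/x
∇_y V^y = ∂_y V^y + Γ^y_{y j} V^j
  = (0) + (1/x)(1) + (0)(1)
  = 1/x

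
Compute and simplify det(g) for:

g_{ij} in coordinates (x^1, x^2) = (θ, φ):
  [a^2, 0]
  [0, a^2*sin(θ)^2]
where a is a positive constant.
For a 2×2 metric: det(g) = g_{11}·g_{22} - g_{12}·g_{21}
= (a^2)·(a^2*sin(θ)^2) - (0)·(0)
= a^4*sin(θ)^2 - 0
det(g) = a^4*sin(θ)^2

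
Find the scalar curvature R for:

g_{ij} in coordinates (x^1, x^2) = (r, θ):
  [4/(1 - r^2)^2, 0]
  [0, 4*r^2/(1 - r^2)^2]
Non-zero Christoffel symbols (Γ^k_{ij} = Γ^k_{ji}):
Γ^r_{r r} = 2*r/(1 - r^2)
Γ^r_{θ θ} = (r^3 + r)/(r^2 - 1)
Γ^θ_{r θ} = (-r^2 - 1)/(r^3 - r)
Ricci tensor (R_{ij} = R^k_{ikj}): R_{rr} = -4/(r^2 - 1)^2, R_{rθ} = 0, R_{θθ} = -4*r^2/(r^2 - 1)^2
Inverse metric: g^{rr} = (1 - r^2)^2/4, g^{θθ} = (1 - r^2)^2/(4*r^2)
R = g^{ij} R_{ij} = ((1 - r^2)^2/4)(-4/(r^2 - 1)^2) + ((1 - r^2)^2/(4*r^2))(-4*r^2/(r^2 - 1)^2) = -2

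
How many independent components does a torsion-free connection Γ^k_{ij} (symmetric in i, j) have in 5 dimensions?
Γ^k_{ij} has n choices for the upper index and n(n+1)/2 independent symmetric lower index pairs.
Total = 5 × 5×6/2 = 5 × 15 = 75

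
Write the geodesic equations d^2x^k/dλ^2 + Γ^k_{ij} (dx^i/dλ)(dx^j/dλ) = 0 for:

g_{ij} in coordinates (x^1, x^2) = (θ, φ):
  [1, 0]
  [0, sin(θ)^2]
Geodesic equation: d^2x^k/dλ^2 + Γ^k_{ij} (dx^i/dλ)(dx^j/dλ) = 0.
Non-zero Christoffel symbols:
Γ^θ_{φ φ} = -sin(2*θ)/2
Γ^φ_{θ φ} = 1/tan(θ)
Substituting (the symmetric pair Γ^k_{ij}, Γ^k_{ji} combines into a factor 2):
d^2θ/dλ^2 - (sin(2*θ)/2) (dφ/dλ)^2 = 0
d^2φ/dλ^2 + (2/tan(θ)) (dθ/dλ)(dφ/dλ) = 0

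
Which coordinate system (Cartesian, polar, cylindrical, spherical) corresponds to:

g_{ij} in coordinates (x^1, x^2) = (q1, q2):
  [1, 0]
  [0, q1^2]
The line element ds^2 = dq1^2 + q1^2 dq2^2 is dr^2 + r^2 dθ^2 with q1 = r, q2 = θ.
polar coordinates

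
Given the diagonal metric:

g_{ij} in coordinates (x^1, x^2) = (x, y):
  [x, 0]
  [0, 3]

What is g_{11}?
With x^1 = x, x^2 = y, g_{11} = g_{xx} is the row-1, column-1 entry of the matrix.
g_{11} = x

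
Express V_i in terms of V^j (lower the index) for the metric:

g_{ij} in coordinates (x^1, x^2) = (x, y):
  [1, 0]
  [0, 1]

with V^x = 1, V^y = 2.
V_i = g_{ij} V^j:
V_x = (1)(1) + (0)(2) = 1
V_y = (0)(1) + (1)(2) = 2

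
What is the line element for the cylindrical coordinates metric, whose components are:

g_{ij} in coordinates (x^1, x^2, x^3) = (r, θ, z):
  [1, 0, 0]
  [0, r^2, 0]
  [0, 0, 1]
ds^2 = g_{ij} dx^i dx^j; only the non-zero components contribute.
ds^2 = dr^2 + r^2 dθ^2 + dz^2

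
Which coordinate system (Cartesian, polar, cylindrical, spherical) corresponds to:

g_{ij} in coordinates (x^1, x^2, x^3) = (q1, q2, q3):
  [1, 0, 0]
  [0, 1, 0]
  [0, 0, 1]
All components are constant and the metric is the identity, i.e. orthonormal rectilinear coordinates.
Cartesian (3D) coordinates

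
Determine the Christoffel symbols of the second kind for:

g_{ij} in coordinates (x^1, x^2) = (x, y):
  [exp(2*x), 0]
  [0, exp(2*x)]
Using Γ^k_{ij} = (1/2) g^{km} (∂_i g_{mj} + ∂_j g_{mi} - ∂_m g_{ij}); the metric is diagonal, so only the m = k term contributes.
Non-zero symbols (using the symmetry Γ^k_{ij} = Γ^k_{ji}):
Γ^x_{x x} = (1/2) g^{xx} (∂_x g_{xx} + ∂_x g_{xx} - ∂_x g_{xx}) = (1/2)(exp(-2*x))((2*exp(2*x)) + (2*exp(2*x)) - (2*exp(2*x))) = 1
Γ^x_{y y} = (1/2) g^{xx} (∂_y g_{xy} + ∂_y g_{xy} - ∂_x g_{yy}) = (1/2)(exp(-2*x))((0) + (0) - (2*exp(2*x))) = -1
Γ^y_{x y} = (1/2) g^{yy} (∂_x g_{yy} + ∂_y g_{yx} - ∂_y g_{xy}) = (1/2)(exp(-2*x))((2*exp(2*x)) + (0) - (0)) = 1
All other Christoffel symbols are zero.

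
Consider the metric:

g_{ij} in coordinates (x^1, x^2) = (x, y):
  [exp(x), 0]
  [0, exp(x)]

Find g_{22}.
With x^1 = x, x^2 = y, g_{22} = g_{yy} is the row-2, column-2 entry of the matrix.
g_{22} = exp(x)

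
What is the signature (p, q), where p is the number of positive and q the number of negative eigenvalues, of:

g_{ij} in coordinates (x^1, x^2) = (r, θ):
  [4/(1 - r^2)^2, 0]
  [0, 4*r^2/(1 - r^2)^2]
The metric is diagonal, so its eigenvalues are the diagonal entries: 4/(1 - r^2)^2, 4*r^2/(1 - r^2)^2 (at a generic point, where coordinate-dependent entries are positive).
2 positive, 0 negative.
(2, 0) - Riemannian (positive definite)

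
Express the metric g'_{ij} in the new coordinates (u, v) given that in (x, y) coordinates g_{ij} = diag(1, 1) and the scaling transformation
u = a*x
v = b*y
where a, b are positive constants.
Invert the transformation: x = u/a, y = v/b
g'_{ij} = (∂x^k/∂x'^i)(∂x^l/∂x'^j) g_{kl}; with g_{kl} = δ_{kl} this is Σ_k (∂x^k/∂x'^i)(∂x^k/∂x'^j).
Jacobian: ∂x/∂u = 1/a, ∂x/∂v = 0, ∂y/∂u = 0, ∂y/∂v = 1/b
g'_{uu} = (1/a)(1/a) + (0)(0) = 1/a^2
g'_{uv} = (1/a)(0) + (0)(1/b) = 0
g'_{vv} = (0)(0) + (1/b)(1/b) = 1/b^2
g'_{ij} = diag(1/a^2, 1/b^2)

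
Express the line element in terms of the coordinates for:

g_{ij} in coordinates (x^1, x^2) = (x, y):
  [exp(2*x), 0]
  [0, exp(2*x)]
ds^2 = g_{ij} dx^i dx^j; only the non-zero components contribute.
ds^2 = exp(2*x) dx^2 + exp(2*x) dy^2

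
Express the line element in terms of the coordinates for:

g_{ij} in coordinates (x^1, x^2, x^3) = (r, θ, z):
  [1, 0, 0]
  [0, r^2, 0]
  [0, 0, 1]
ds^2 = g_{ij} dx^i dx^j; only the non-zero components contribute.
ds^2 = dr^2 + r^2 dθ^2 + dz^2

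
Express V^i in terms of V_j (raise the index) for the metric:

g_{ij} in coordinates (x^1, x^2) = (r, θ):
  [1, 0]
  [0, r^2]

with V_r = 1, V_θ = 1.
Inverse metric (diagonal): g^{rr} = 1, g^{θθ} = 1/r^2
V^i = g^{ij} V_j:
V^r = (1)(1) + (0)(1) = 1
V^θ = (0)(1) + (1/r^2)(1) = 1/r^2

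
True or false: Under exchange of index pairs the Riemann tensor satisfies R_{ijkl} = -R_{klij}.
The pair-exchange symmetry has a plus sign: R_{ijkl} = +R_{klij}.
False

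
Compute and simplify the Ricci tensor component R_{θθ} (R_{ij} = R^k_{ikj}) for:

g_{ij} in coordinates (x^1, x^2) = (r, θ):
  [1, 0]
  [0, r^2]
Non-zero Christoffel symbols (Γ^k_{ij} = Γ^k_{ji}):
Γ^r_{θ θ} = -r
Γ^θ_{r θ} = 1/r
R^r_{θ r θ} = ∂_r Γ^r_{θ θ} - ∂_θ Γ^r_{θ r} + Γ^r_{r m} Γ^m_{θ θ} - Γ^r_{θ m} Γ^m_{θ r}
  = (-1) - (0) + (0) - (-1) = 0
R^θ_{θ θ θ} = 0 (a repeated index in an antisymmetric pair)
R_{θθ} = R^r_{θ r θ} + R^θ_{θ θ θ} = (0) + (0) = 0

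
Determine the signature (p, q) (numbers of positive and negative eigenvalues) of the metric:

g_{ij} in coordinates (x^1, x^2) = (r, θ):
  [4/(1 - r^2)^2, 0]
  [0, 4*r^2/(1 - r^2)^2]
The metric is diagonal, so its eigenvalues are the diagonal entries: 4/(1 - r^2)^2, 4*r^2/(1 - r^2)^2 (at a generic point, where coordinate-dependent entries are positive).
2 positive, 0 negative.
(2, 0) - Riemannian (positive definite)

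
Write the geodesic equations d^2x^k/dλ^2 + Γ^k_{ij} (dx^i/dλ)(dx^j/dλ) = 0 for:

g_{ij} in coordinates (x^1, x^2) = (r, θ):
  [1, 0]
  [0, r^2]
Geodesic equation: d^2x^k/dλ^2 + Γ^k_{ij} (dx^i/dλ)(dx^j/dλ) = 0.
Non-zero Christoffel symbols:
Γ^r_{θ θ} = -r
Γ^θ_{r θ} = 1/r
Substituting (the symmetric pair Γ^k_{ij}, Γ^k_{ji} combines into a factor 2):
d^2r/dλ^2 - r (dθ/dλ)^2 = 0
d^2θ/dλ^2 + (2/r) (dr/dλ)(dθ/dλ) = 0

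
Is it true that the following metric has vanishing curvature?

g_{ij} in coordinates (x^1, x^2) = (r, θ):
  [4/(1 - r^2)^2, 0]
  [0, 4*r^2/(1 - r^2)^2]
Non-zero Christoffel symbols:
Γ^r_{r r} = 2*r/(1 - r^2)
Γ^r_{θ θ} = (r^3 + r)/(r^2 - 1)
Γ^θ_{r θ} = (-r^2 - 1)/(r^3 - r)
Ricci tensor: R_{rr} = -4/(r^2 - 1)^2, R_{rθ} = 0, R_{θθ} = -4*r^2/(r^2 - 1)^2
The Ricci tensor is non-zero, so the Riemann tensor is non-zero: not flat.
No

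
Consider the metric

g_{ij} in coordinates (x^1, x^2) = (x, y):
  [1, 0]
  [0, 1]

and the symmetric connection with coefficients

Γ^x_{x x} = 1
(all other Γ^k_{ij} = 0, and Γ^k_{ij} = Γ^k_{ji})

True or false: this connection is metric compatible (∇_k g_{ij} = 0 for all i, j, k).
Using ∇_k g_{ij} = ∂_k g_{ij} - Γ^m_{ki} g_{mj} - Γ^m_{kj} g_{im}:
∇_x g_{xx} = (0) - (1) - (1) = -2 ≠ 0
So the connection is not metric compatible (it is not the Levi-Civita connection).
False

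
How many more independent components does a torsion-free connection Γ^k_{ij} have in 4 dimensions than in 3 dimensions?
Independent components in n dimensions: n × n(n+1)/2 = n^2(n+1)/2.
4D: 4 × 10 = 40
3D: 3 × 6 = 18
Difference = 40 - 18 = 22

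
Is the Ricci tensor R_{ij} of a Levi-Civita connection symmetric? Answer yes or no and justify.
R_{ij} = R^k_{ikj}; the pair symmetry R_{kilj} = R_{ljki} gives R_{ij} = R_{ji}.
Yes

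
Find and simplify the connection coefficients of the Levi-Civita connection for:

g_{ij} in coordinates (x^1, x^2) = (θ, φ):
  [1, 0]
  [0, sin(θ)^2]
Using Γ^k_{ij} = (1/2) g^{km} (∂_i g_{mj} + ∂_j g_{mi} - ∂_m g_{ij}); the metric is diagonal, so only the m = k term contributes.
Non-zero symbols (using the symmetry Γ^k_{ij} = Γ^k_{ji}):
Γ^θ_{φ φ} = (1/2) g^{θθ} (∂_φ g_{θφ} + ∂_φ g_{θφ} - ∂_θ g_{φφ}) = (1/2)(1)((0) + (0) - (sin(2*θ))) = -sin(2*θ)/2
Γ^φ_{θ φ} = (1/2) g^{φφ} (∂_θ g_{φφ} + ∂_φ g_{φθ} - ∂_φ g_{θφ}) = (1/2)(1/sin(θ)^2)((sin(2*θ)) + (0) - (0)) = 1/tan(θ)
All other Christoffel symbols are zero.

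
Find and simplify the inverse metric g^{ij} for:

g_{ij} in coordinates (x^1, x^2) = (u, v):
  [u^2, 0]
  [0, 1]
The metric is diagonal, so g^{ij} is diagonal with entries 1/g_{ii}: diag(1/(u^2), 1).
g^{ij}:
  [1/u^2, 0]
  [0, 1]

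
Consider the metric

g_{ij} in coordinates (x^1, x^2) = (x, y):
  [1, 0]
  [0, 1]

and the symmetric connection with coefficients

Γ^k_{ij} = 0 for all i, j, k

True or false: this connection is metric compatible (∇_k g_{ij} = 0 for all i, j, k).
Using ∇_k g_{ij} = ∂_k g_{ij} - Γ^m_{ki} g_{mj} - Γ^m_{kj} g_{im}:
e.g. ∇_x g_{xy} = (0) - (0) - (0) = 0
Every component ∇_k g_{ij} vanishes: the connection is metric compatible.
True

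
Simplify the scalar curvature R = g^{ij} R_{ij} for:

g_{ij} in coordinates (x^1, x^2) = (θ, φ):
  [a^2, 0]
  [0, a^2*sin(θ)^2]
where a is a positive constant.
Non-zero Christoffel symbols (Γ^k_{ij} = Γ^k_{ji}):
Γ^θ_{φ φ} = -sin(2*θ)/2
Γ^φ_{θ φ} = 1/tan(θ)
Ricci tensor (R_{ij} = R^k_{ikj}): R_{θθ} = 1, R_{θφ} = 0, R_{φφ} = sin(θ)^2
Inverse metric: g^{θθ} = 1/a^2, g^{φφ} = 1/(a^2*sin(θ)^2)
R = g^{ij} R_{ij} = (1/a^2)(1) + (1/(a^2*sin(θ)^2))(sin(θ)^2) = 2/a^2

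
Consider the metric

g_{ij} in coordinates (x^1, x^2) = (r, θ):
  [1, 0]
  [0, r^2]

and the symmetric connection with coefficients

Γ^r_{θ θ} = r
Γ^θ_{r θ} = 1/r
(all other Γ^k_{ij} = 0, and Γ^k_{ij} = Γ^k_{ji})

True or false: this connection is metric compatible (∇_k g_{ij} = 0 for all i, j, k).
Using ∇_k g_{ij} = ∂_k g_{ij} - Γ^m_{ki} g_{mj} - Γ^m_{kj} g_{im}:
∇_θ g_{rθ} = (0) - (r) - (r) = -2*r ≠ 0
So the connection is not metric compatible (it is not the Levi-Civita connection).
False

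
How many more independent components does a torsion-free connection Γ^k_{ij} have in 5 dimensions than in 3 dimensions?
Independent components in n dimensions: n × n(n+1)/2 = n^2(n+1)/2.
5D: 5 × 15 = 75
3D: 3 × 6 = 18
Difference = 75 - 18 = 57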